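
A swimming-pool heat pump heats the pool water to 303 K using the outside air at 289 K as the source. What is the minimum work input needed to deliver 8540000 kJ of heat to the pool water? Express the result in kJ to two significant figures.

390000 kJ

The reservoir spacing is ΔT = 303 − 289 = 14.00 K.
The reversible limit is COP_HP = T_H/ΔT = 21.64, so W_min = Q_H/COP = Q_H·ΔT/T_H.
W_min = 8540000 × 14.00/303.00 = 394600 kJ.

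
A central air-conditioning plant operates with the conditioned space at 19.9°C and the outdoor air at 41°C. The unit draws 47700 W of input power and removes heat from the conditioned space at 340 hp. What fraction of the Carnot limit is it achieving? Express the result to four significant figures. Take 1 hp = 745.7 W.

Converting, Q̇_C = 340.0 hp = 253500 W, so COP_actual = Q̇_C/Ẇ = 253500/47700 = 5.315.
In absolute terms T_C = 293.05 K and T_H = 314.15 K, so ΔT = 21.10 K.
COP_Carnot = T_C/ΔT = 293.05/21.10 = 13.89.
η_II = COP_actual/COP_Carnot = 5.315/13.89 = 0.3827.

0.3827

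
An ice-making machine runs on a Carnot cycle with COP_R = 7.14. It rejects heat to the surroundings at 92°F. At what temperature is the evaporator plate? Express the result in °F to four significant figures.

For a Carnot refrigerator COP_R = T_C/(T_H − T_C), so T_C = COP·T_H/(1 + COP).
With T_H = 306.48 K, T_C = 7.14 × 306.48/8.140 = 268.83 K.
Converting, 268.83 K = 24.23°F.

24.23 °F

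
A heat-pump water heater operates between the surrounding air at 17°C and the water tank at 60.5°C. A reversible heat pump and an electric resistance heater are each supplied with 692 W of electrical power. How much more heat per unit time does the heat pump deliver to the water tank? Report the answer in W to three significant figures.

4620 W

In absolute terms T_C = 290.15 K and T_H = 333.65 K, so ΔT = 43.50 K.
COP_Carnot = T_H/ΔT = 333.65/43.50 = 7.670.
The heat pump delivers Q̇_H = COP × Ẇ = 5308 W; the resistance heater delivers Ẇ = 692.0 W.
Extra = (COP − 1)·Ẇ = 4616 W.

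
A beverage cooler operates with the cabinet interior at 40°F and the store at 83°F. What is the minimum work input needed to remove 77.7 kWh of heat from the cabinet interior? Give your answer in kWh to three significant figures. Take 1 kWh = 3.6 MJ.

6.69 kWh

In absolute terms T_C = 277.59 K and T_H = 301.48 K, so ΔT = 23.89 K.
The reversible limit is COP_R = T_C/ΔT = 11.62, so W_min = Q_C/COP = Q_C·ΔT/T_C.
W_min = 77.70 × 23.89/277.59 = 6.687 kWh.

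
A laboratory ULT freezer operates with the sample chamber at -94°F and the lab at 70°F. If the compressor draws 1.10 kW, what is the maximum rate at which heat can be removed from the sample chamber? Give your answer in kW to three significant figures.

2.45 kW

In absolute terms T_C = 203.15 K and T_H = 294.26 K, so ΔT = 91.11 K.
COP_Carnot = T_C/ΔT = 203.15/91.11 = 2.230.
Q̇_max = COP_Carnot × Ẇ = 2.230 × 1.100 kW = 2.453 kW.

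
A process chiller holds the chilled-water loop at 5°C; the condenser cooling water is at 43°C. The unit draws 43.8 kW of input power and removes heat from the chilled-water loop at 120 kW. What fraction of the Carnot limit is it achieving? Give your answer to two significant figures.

0.37

COP_actual = Q̇_C/Ẇ = 120.0/43.80 = 2.740.
In absolute terms T_C = 278.15 K and T_H = 316.15 K, so ΔT = 38.00 K.
COP_Carnot = T_C/ΔT = 278.15/38.00 = 7.320.
η_II = COP_actual/COP_Carnot = 2.740/7.320 = 0.3743.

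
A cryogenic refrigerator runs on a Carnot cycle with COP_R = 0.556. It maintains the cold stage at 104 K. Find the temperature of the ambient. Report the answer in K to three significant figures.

COP_R = T_C/(T_H − T_C) gives T_H − T_C = T_C/COP.
With T_C = 104.00 K, T_H = 104.00 × (1 + 1/0.556) = 291.05 K.

291 K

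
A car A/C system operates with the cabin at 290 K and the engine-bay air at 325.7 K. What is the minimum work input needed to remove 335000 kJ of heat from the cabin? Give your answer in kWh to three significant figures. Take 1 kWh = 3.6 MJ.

The reservoir spacing is ΔT = 325.7 − 290 = 35.70 K.
The reversible limit is COP_R = T_C/ΔT = 8.123, so W_min = Q_C/COP = Q_C·ΔT/T_C.
W_min = 335000 × 35.70/290.00 = 41240 kJ = 11.46 kWh.

11.5 kWh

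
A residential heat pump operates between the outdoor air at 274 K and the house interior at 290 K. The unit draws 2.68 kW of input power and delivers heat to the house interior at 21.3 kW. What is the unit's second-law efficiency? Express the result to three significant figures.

0.438

COP_actual = Q̇_H/Ẇ = 21.30/2.680 = 7.948.
The reservoir spacing is ΔT = 290 − 274 = 16.00 K.
COP_Carnot = T_H/ΔT = 290.00/16.00 = 18.13.
η_II = COP_actual/COP_Carnot = 7.948/18.13 = 0.4385.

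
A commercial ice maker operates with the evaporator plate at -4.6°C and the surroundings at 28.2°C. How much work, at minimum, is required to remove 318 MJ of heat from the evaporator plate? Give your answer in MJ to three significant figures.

In absolute terms T_C = 268.55 K and T_H = 301.35 K, so ΔT = 32.80 K.
The reversible limit is COP_R = T_C/ΔT = 8.188, so W_min = Q_C/COP = Q_C·ΔT/T_C.
W_min = 318.0 × 32.80/268.55 = 38.84 MJ.

38.8 MJ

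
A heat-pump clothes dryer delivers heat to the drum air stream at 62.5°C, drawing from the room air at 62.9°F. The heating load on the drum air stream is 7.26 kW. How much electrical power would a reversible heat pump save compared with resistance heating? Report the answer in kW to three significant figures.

In absolute terms T_C = 290.32 K and T_H = 335.65 K, so ΔT = 45.33 K.
COP_Carnot = T_H/ΔT = 335.65/45.33 = 7.404.
Resistance heating needs Ẇ_res = Q̇_H = 7.260 kW; the reversible heat pump needs only Ẇ_hp = Q̇_H/COP = 0.9805 kW.
Saving = 7.260 − 0.9805 = 6.279 kW.

6.28 kW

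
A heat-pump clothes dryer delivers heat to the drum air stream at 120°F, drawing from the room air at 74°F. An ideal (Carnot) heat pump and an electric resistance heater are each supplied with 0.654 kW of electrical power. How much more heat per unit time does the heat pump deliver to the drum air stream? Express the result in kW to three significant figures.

7.59 kW

In absolute terms T_C = 296.48 K and T_H = 322.04 K, so ΔT = 25.56 K.
COP_Carnot = T_H/ΔT = 322.04/25.56 = 12.60.
The heat pump delivers Q̇_H = COP × Ẇ = 8.241 kW; the resistance heater delivers Ẇ = 0.6540 kW.
Extra = (COP − 1)·Ẇ = 7.587 kW.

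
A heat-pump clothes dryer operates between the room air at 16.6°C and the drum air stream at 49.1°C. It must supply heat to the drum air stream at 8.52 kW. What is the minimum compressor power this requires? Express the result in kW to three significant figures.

In absolute terms T_C = 289.75 K and T_H = 322.25 K, so ΔT = 32.50 K.
COP_Carnot = T_H/ΔT = 322.25/32.50 = 9.915.
Ẇ_min = Q̇/COP_Carnot = 8.520/9.915 = 0.8593 kW.

0.859 kW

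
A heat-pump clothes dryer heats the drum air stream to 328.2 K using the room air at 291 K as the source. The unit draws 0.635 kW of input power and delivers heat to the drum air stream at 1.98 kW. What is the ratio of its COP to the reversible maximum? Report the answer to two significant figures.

COP_actual = Q̇_H/Ẇ = 1.980/0.6350 = 3.118.
The reservoir spacing is ΔT = 328.2 − 291 = 37.20 K.
COP_Carnot = T_H/ΔT = 328.20/37.20 = 8.823.
η_II = COP_actual/COP_Carnot = 3.118/8.823 = 0.3534.

0.35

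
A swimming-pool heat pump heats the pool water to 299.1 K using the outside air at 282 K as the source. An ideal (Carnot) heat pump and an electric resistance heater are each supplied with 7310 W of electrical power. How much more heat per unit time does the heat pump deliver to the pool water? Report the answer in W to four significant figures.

120600 W

The reservoir spacing is ΔT = 299.1 − 282 = 17.10 K.
COP_Carnot = T_H/ΔT = 299.10/17.10 = 17.49.
The heat pump delivers Q̇_H = COP × Ẇ = 127900 W; the resistance heater delivers Ẇ = 7310 W.
Extra = (COP − 1)·Ẇ = 120600 W.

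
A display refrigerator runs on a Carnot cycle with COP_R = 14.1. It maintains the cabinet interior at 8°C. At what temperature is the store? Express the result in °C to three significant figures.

27.9 °C

COP_R = T_C/(T_H − T_C) gives T_H − T_C = T_C/COP.
With T_C = 281.15 K, T_H = 281.15 × (1 + 1/14.1) = 301.09 K.
Converting, 301.09 K = 27.94°C.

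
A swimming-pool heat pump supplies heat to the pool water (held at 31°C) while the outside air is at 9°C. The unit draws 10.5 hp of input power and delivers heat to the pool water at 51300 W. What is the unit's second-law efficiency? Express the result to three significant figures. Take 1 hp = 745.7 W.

Converting, Q̇_H = 51300 W = 68.79 hp, so COP_actual = Q̇_H/Ẇ = 68.79/10.50 = 6.552.
In absolute terms T_C = 282.15 K and T_H = 304.15 K, so ΔT = 22.00 K.
COP_Carnot = T_H/ΔT = 304.15/22.00 = 13.83.
η_II = COP_actual/COP_Carnot = 6.552/13.83 = 0.4739.

0.474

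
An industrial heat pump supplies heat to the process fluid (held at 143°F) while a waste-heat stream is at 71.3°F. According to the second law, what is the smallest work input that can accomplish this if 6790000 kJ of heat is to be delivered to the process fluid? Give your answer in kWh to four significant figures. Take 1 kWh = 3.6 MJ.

224.4 kWh

In absolute terms T_C = 294.98 K and T_H = 334.82 K, so ΔT = 39.83 K.
The reversible limit is COP_HP = T_H/ΔT = 8.405, so W_min = Q_H/COP = Q_H·ΔT/T_H.
W_min = 6790000 × 39.83/334.82 = 807800 kJ = 224.4 kWh.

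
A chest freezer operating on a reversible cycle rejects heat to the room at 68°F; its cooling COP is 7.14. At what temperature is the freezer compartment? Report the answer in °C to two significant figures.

For a Carnot refrigerator COP_R = T_C/(T_H − T_C), so T_C = COP·T_H/(1 + COP).
With T_H = 293.15 K, T_C = 7.14 × 293.15/8.140 = 257.14 K.
Converting, 257.14 K = -16.01°C.

-16 °C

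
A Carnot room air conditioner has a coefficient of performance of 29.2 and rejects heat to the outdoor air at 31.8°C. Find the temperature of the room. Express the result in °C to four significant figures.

For a Carnot refrigerator COP_R = T_C/(T_H − T_C), so T_C = COP·T_H/(1 + COP).
With T_H = 304.95 K, T_C = 29.2 × 304.95/30.20 = 294.85 K.
Converting, 294.85 K = 21.70°C.

21.70 °C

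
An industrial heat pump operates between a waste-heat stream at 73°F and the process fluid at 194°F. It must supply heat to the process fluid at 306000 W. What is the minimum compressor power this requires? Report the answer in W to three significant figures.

56600 W

In absolute terms T_C = 295.93 K and T_H = 363.15 K, so ΔT = 67.22 K.
COP_Carnot = T_H/ΔT = 363.15/67.22 = 5.402.
Ẇ_min = Q̇/COP_Carnot = 306000/5.402 = 56640 W.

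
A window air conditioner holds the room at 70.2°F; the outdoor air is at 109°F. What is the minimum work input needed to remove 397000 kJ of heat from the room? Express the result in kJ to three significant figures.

In absolute terms T_C = 294.37 K and T_H = 315.93 K, so ΔT = 21.56 K.
The reversible limit is COP_R = T_C/ΔT = 13.66, so W_min = Q_C/COP = Q_C·ΔT/T_C.
W_min = 397000 × 21.56/294.37 = 29070 kJ.

29100 kJ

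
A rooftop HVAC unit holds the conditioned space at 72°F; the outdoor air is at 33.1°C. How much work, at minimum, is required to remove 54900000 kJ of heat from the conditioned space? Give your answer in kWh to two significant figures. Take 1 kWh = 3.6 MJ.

560 kWh

In absolute terms T_C = 295.37 K and T_H = 306.25 K, so ΔT = 10.88 K.
The reversible limit is COP_R = T_C/ΔT = 27.15, so W_min = Q_C/COP = Q_C·ΔT/T_C.
W_min = 54900000 × 10.88/295.37 = 2022000 kJ = 561.6 kWh.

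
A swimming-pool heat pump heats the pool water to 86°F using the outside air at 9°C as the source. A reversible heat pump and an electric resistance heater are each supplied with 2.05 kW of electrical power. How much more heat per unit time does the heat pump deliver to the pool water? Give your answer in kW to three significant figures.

27.5 kW

In absolute terms T_C = 282.15 K and T_H = 303.15 K, so ΔT = 21.00 K.
COP_Carnot = T_H/ΔT = 303.15/21.00 = 14.44.
The heat pump delivers Q̇_H = COP × Ẇ = 29.59 kW; the resistance heater delivers Ẇ = 2.050 kW.
Extra = (COP − 1)·Ẇ = 27.54 kW.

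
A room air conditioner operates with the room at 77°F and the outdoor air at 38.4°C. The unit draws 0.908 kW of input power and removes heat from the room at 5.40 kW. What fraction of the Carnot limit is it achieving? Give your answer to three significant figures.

0.267

COP_actual = Q̇_C/Ẇ = 5.400/0.9080 = 5.947.
In absolute terms T_C = 298.15 K and T_H = 311.55 K, so ΔT = 13.40 K.
COP_Carnot = T_C/ΔT = 298.15/13.40 = 22.25.
η_II = COP_actual/COP_Carnot = 5.947/22.25 = 0.2673.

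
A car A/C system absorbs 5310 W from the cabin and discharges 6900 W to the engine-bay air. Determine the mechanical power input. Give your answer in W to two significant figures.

For a cyclic device the first law requires Q̇_H = Q̇_C + Ẇ.
Ẇ = Q̇_H − Q̇_C = 1590 W.

1600 W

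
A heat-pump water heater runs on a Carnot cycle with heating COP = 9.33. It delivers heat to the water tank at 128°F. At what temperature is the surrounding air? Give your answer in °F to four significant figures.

COP_HP = T_H/(T_H − T_C) gives T_H − T_C = T_H/COP.
With T_H = 326.48 K, T_C = 326.48 × (1 − 1/9.33) = 291.49 K.
Converting, 291.49 K = 65.01°F.

65.01 °F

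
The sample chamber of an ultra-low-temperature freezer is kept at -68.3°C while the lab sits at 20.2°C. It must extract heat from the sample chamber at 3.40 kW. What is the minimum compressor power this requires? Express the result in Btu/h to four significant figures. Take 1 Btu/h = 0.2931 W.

5012 Btu/h

In absolute terms T_C = 204.85 K and T_H = 293.35 K, so ΔT = 88.50 K.
COP_Carnot = T_C/ΔT = 204.85/88.50 = 2.315.
Ẇ_min = Q̇/COP_Carnot = 3.400/2.315 = 1.469 kW = 5012 Btu/h.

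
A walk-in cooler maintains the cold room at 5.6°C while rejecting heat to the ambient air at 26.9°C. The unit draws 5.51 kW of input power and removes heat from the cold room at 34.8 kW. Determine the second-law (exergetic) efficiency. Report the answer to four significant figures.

0.4826

COP_actual = Q̇_C/Ẇ = 34.80/5.510 = 6.316.
In absolute terms T_C = 278.75 K and T_H = 300.05 K, so ΔT = 21.30 K.
COP_Carnot = T_C/ΔT = 278.75/21.30 = 13.09.
η_II = COP_actual/COP_Carnot = 6.316/13.09 = 0.4826.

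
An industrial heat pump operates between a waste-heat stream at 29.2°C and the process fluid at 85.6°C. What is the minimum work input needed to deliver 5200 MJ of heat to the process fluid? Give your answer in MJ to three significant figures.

In absolute terms T_C = 302.35 K and T_H = 358.75 K, so ΔT = 56.40 K.
The reversible limit is COP_HP = T_H/ΔT = 6.361, so W_min = Q_H/COP = Q_H·ΔT/T_H.
W_min = 5200 × 56.40/358.75 = 817.5 MJ.

818 MJ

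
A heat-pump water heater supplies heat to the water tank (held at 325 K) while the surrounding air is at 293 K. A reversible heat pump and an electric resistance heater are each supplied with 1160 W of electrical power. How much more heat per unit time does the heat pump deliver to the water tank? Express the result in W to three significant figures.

10600 W

The reservoir spacing is ΔT = 325 − 293 = 32.00 K.
COP_Carnot = T_H/ΔT = 325.00/32.00 = 10.16.
The heat pump delivers Q̇_H = COP × Ẇ = 11780 W; the resistance heater delivers Ẇ = 1160 W.
Extra = (COP − 1)·Ẇ = 10620 W.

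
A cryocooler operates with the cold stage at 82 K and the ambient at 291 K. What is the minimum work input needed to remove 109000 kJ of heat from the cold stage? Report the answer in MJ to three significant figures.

The reservoir spacing is ΔT = 291 − 82 = 209.0 K.
The reversible limit is COP_R = T_C/ΔT = 0.3923, so W_min = Q_C/COP = Q_C·ΔT/T_C.
W_min = 109000 × 209.0/82.00 = 277800 kJ = 277.8 MJ.

278 MJ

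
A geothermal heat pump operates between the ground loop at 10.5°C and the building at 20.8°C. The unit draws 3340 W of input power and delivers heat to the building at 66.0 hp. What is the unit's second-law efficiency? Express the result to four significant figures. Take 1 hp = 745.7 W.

Converting, Q̇_H = 66.00 hp = 49220 W, so COP_actual = Q̇_H/Ẇ = 49220/3340 = 14.74.
In absolute terms T_C = 283.65 K and T_H = 293.95 K, so ΔT = 10.30 K.
COP_Carnot = T_H/ΔT = 293.95/10.30 = 28.54.
η_II = COP_actual/COP_Carnot = 14.74/28.54 = 0.5163.

0.5163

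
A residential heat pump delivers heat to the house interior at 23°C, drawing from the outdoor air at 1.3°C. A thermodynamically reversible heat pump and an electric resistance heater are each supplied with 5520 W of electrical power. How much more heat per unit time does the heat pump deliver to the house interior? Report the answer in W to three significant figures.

69800 W

In absolute terms T_C = 274.45 K and T_H = 296.15 K, so ΔT = 21.70 K.
COP_Carnot = T_H/ΔT = 296.15/21.70 = 13.65.
The heat pump delivers Q̇_H = COP × Ẇ = 75330 W; the resistance heater delivers Ẇ = 5520 W.
Extra = (COP − 1)·Ẇ = 69810 W.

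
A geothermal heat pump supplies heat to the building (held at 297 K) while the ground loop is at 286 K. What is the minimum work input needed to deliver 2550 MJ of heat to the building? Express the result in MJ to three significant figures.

The reservoir spacing is ΔT = 297 − 286 = 11.00 K.
The reversible limit is COP_HP = T_H/ΔT = 27.00, so W_min = Q_H/COP = Q_H·ΔT/T_H.
W_min = 2550 × 11.00/297.00 = 94.44 MJ.

94.4 MJ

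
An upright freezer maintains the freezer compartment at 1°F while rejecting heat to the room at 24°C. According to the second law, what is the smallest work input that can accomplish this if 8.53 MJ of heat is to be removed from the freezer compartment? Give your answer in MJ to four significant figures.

In absolute terms T_C = 255.93 K and T_H = 297.15 K, so ΔT = 41.22 K.
The reversible limit is COP_R = T_C/ΔT = 6.208, so W_min = Q_C/COP = Q_C·ΔT/T_C.
W_min = 8.530 × 41.22/255.93 = 1.374 MJ.

1.374 MJ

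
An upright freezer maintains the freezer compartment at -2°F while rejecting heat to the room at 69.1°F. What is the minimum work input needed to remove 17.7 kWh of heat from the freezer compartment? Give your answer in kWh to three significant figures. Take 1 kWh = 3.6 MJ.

In absolute terms T_C = 254.26 K and T_H = 293.76 K, so ΔT = 39.50 K.
The reversible limit is COP_R = T_C/ΔT = 6.437, so W_min = Q_C/COP = Q_C·ΔT/T_C.
W_min = 17.70 × 39.50/254.26 = 2.750 kWh.

2.75 kWh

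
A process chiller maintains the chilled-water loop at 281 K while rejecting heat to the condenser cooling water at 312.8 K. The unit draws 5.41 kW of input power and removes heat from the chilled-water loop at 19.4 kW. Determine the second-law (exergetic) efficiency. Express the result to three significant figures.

0.406

COP_actual = Q̇_C/Ẇ = 19.40/5.410 = 3.586.
The reservoir spacing is ΔT = 312.8 − 281 = 31.80 K.
COP_Carnot = T_C/ΔT = 281.00/31.80 = 8.836.
η_II = COP_actual/COP_Carnot = 3.586/8.836 = 0.4058.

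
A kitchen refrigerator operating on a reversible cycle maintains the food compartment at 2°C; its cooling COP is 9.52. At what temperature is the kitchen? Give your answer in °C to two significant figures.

COP_R = T_C/(T_H − T_C) gives T_H − T_C = T_C/COP.
With T_C = 275.15 K, T_H = 275.15 × (1 + 1/9.52) = 304.05 K.
Converting, 304.05 K = 30.90°C.

31 °C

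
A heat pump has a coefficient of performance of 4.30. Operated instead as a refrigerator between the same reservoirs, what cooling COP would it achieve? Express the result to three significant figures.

3.30

Since Q_H = Q_C + W for any cycle, COP_R = Q_C/W = Q_H/W − 1.
COP_R = 4.30 − 1 = 3.30.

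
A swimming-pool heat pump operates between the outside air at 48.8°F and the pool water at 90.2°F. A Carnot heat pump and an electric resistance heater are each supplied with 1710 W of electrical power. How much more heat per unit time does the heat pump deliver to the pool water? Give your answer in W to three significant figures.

21000 W

In absolute terms T_C = 282.48 K and T_H = 305.48 K, so ΔT = 23.00 K.
COP_Carnot = T_H/ΔT = 305.48/23.00 = 13.28.
The heat pump delivers Q̇_H = COP × Ẇ = 22710 W; the resistance heater delivers Ẇ = 1710 W.
Extra = (COP − 1)·Ẇ = 21000 W.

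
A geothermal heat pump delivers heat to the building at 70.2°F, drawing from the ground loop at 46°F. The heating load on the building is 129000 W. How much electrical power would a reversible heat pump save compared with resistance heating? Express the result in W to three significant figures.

123000 W

In absolute terms T_C = 280.93 K and T_H = 294.37 K, so ΔT = 13.44 K.
COP_Carnot = T_H/ΔT = 294.37/13.44 = 21.90.
Resistance heating needs Ẇ_res = Q̇_H = 129000 W; the reversible heat pump needs only Ẇ_hp = Q̇_H/COP = 5892 W.
Saving = 129000 − 5892 = 123100 W.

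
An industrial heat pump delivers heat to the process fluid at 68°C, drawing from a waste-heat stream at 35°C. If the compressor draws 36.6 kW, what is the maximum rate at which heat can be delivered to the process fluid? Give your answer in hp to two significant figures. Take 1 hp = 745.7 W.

510 hp

In absolute terms T_C = 308.15 K and T_H = 341.15 K, so ΔT = 33.00 K.
COP_Carnot = T_H/ΔT = 341.15/33.00 = 10.34.
Q̇_max = COP_Carnot × Ẇ = 10.34 × 36.60 kW = 378.4 kW = 507.4 hp.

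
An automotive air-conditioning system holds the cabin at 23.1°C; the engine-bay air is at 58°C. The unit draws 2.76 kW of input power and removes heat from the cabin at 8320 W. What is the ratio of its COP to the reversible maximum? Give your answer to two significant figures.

0.36

Converting, Q̇_C = 8320 W = 8.320 kW, so COP_actual = Q̇_C/Ẇ = 8.320/2.760 = 3.014.
In absolute terms T_C = 296.25 K and T_H = 331.15 K, so ΔT = 34.90 K.
COP_Carnot = T_C/ΔT = 296.25/34.90 = 8.489.
η_II = COP_actual/COP_Carnot = 3.014/8.489 = 0.3551.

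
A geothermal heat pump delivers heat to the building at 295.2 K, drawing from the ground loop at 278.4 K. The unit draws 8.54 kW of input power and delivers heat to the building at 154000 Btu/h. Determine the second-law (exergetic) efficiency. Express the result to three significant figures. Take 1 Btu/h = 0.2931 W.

Converting, Q̇_H = 154000 Btu/h = 45.14 kW, so COP_actual = Q̇_H/Ẇ = 45.14/8.540 = 5.285.
The reservoir spacing is ΔT = 295.2 − 278.4 = 16.80 K.
COP_Carnot = T_H/ΔT = 295.20/16.80 = 17.57.
η_II = COP_actual/COP_Carnot = 5.285/17.57 = 0.3008.

0.301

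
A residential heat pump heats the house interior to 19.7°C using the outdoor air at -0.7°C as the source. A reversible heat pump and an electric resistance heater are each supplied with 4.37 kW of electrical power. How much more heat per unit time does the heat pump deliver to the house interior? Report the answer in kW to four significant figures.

58.36 kW

In absolute terms T_C = 272.45 K and T_H = 292.85 K, so ΔT = 20.40 K.
COP_Carnot = T_H/ΔT = 292.85/20.40 = 14.36.
The heat pump delivers Q̇_H = COP × Ẇ = 62.73 kW; the resistance heater delivers Ẇ = 4.370 kW.
Extra = (COP − 1)·Ẇ = 58.36 kW.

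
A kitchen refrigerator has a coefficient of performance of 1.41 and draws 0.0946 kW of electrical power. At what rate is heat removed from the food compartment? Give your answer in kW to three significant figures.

0.133 kW

Q̇_C = COP × Ẇ = 1.41 × 0.09460 = 0.1334 kW.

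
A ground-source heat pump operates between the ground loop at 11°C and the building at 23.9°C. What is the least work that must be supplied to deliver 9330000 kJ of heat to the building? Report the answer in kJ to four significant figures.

In absolute terms T_C = 284.15 K and T_H = 297.05 K, so ΔT = 12.90 K.
The reversible limit is COP_HP = T_H/ΔT = 23.03, so W_min = Q_H/COP = Q_H·ΔT/T_H.
W_min = 9330000 × 12.90/297.05 = 405200 kJ.

405200 kJ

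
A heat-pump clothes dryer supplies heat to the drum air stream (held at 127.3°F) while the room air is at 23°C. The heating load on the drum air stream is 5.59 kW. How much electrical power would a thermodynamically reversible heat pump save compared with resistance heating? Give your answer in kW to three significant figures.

In absolute terms T_C = 296.15 K and T_H = 326.09 K, so ΔT = 29.94 K.
COP_Carnot = T_H/ΔT = 326.09/29.94 = 10.89.
Resistance heating needs Ẇ_res = Q̇_H = 5.590 kW; the reversible heat pump needs only Ẇ_hp = Q̇_H/COP = 0.5133 kW.
Saving = 5.590 − 0.5133 = 5.077 kW.

5.08 kW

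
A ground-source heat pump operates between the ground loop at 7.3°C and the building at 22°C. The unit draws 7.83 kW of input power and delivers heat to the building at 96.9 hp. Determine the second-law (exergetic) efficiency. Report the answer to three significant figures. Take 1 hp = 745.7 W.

Converting, Q̇_H = 96.90 hp = 72.26 kW, so COP_actual = Q̇_H/Ẇ = 72.26/7.830 = 9.228.
In absolute terms T_C = 280.45 K and T_H = 295.15 K, so ΔT = 14.70 K.
COP_Carnot = T_H/ΔT = 295.15/14.70 = 20.08.
η_II = COP_actual/COP_Carnot = 9.228/20.08 = 0.4596.

0.460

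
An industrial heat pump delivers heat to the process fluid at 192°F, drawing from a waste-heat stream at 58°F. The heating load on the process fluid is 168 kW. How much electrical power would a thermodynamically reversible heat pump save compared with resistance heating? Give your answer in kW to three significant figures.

In absolute terms T_C = 287.59 K and T_H = 362.04 K, so ΔT = 74.44 K.
COP_Carnot = T_H/ΔT = 362.04/74.44 = 4.863.
Resistance heating needs Ẇ_res = Q̇_H = 168.0 kW; the reversible heat pump needs only Ẇ_hp = Q̇_H/COP = 34.55 kW.
Saving = 168.0 − 34.55 = 133.5 kW.

133 kW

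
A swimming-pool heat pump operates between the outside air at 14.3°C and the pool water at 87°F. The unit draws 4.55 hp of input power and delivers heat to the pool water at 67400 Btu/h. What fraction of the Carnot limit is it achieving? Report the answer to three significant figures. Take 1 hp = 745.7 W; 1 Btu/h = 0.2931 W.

0.312

Converting, Q̇_H = 67400 Btu/h = 26.49 hp, so COP_actual = Q̇_H/Ẇ = 26.49/4.550 = 5.822.
In absolute terms T_C = 287.45 K and T_H = 303.71 K, so ΔT = 16.26 K.
COP_Carnot = T_H/ΔT = 303.71/16.26 = 18.68.
η_II = COP_actual/COP_Carnot = 5.822/18.68 = 0.3116.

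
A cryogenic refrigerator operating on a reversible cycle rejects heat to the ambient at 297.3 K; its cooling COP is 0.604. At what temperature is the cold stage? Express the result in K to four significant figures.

For a Carnot refrigerator COP_R = T_C/(T_H − T_C), so T_C = COP·T_H/(1 + COP).
With T_H = 297.30 K, T_C = 0.604 × 297.30/1.604 = 111.95 K.

112.0 K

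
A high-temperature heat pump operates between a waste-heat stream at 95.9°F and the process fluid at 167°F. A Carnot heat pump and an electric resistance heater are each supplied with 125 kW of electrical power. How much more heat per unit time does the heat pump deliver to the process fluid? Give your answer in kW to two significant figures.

980 kW

In absolute terms T_C = 308.65 K and T_H = 348.15 K, so ΔT = 39.50 K.
COP_Carnot = T_H/ΔT = 348.15/39.50 = 8.814.
The heat pump delivers Q̇_H = COP × Ẇ = 1102 kW; the resistance heater delivers Ẇ = 125.0 kW.
Extra = (COP − 1)·Ẇ = 976.7 kW.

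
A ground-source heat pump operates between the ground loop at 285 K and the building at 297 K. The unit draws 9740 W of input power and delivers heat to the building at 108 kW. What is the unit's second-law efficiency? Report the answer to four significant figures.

Converting, Q̇_H = 108.0 kW = 108000 W, so COP_actual = Q̇_H/Ẇ = 108000/9740 = 11.09.
The reservoir spacing is ΔT = 297 − 285 = 12.00 K.
COP_Carnot = T_H/ΔT = 297.00/12.00 = 24.75.
η_II = COP_actual/COP_Carnot = 11.09/24.75 = 0.4480.

0.4480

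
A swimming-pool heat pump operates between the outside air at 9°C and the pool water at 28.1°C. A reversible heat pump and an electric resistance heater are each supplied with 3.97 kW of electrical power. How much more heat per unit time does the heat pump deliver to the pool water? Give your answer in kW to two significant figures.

59 kW

In absolute terms T_C = 282.15 K and T_H = 301.25 K, so ΔT = 19.10 K.
COP_Carnot = T_H/ΔT = 301.25/19.10 = 15.77.
The heat pump delivers Q̇_H = COP × Ẇ = 62.62 kW; the resistance heater delivers Ẇ = 3.970 kW.
Extra = (COP − 1)·Ẇ = 58.65 kW.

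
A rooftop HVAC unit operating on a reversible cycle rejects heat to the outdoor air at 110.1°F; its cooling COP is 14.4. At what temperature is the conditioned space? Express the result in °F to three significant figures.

For a Carnot refrigerator COP_R = T_C/(T_H − T_C), so T_C = COP·T_H/(1 + COP).
With T_H = 316.54 K, T_C = 14.4 × 316.54/15.40 = 295.98 K.
Converting, 295.98 K = 73.10°F.

73.1 °F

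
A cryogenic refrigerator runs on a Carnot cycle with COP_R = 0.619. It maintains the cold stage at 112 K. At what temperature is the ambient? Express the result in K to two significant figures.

COP_R = T_C/(T_H − T_C) gives T_H − T_C = T_C/COP.
With T_C = 112.00 K, T_H = 112.00 × (1 + 1/0.619) = 292.94 K.

290 K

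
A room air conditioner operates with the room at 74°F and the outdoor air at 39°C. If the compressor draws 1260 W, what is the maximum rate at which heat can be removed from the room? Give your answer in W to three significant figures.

23800 W

In absolute terms T_C = 296.48 K and T_H = 312.15 K, so ΔT = 15.67 K.
COP_Carnot = T_C/ΔT = 296.48/15.67 = 18.92.
Q̇_max = COP_Carnot × Ẇ = 18.92 × 1260 W = 23840 W.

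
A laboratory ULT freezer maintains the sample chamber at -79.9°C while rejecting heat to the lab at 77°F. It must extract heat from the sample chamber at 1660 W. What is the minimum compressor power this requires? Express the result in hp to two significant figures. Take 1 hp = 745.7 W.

In absolute terms T_C = 193.25 K and T_H = 298.15 K, so ΔT = 104.9 K.
COP_Carnot = T_C/ΔT = 193.25/104.9 = 1.842.
Ẇ_min = Q̇/COP_Carnot = 1660/1.842 = 901.1 W = 1.208 hp.

1.2 hp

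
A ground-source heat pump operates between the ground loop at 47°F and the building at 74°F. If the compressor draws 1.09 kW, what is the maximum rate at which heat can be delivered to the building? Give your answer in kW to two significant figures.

In absolute terms T_C = 281.48 K and T_H = 296.48 K, so ΔT = 15.00 K.
COP_Carnot = T_H/ΔT = 296.48/15.00 = 19.77.
Q̇_max = COP_Carnot × Ẇ = 19.77 × 1.090 kW = 21.54 kW.

22 kW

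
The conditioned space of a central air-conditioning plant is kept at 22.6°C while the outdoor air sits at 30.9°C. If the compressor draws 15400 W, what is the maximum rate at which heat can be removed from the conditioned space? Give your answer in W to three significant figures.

In absolute terms T_C = 295.75 K and T_H = 304.05 K, so ΔT = 8.300 K.
COP_Carnot = T_C/ΔT = 295.75/8.300 = 35.63.
Q̇_max = COP_Carnot × Ẇ = 35.63 × 15400 W = 548700 W.

549000 W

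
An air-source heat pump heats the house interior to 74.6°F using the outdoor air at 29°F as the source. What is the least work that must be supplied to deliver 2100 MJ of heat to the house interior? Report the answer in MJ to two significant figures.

In absolute terms T_C = 271.48 K and T_H = 296.82 K, so ΔT = 25.33 K.
The reversible limit is COP_HP = T_H/ΔT = 11.72, so W_min = Q_H/COP = Q_H·ΔT/T_H.
W_min = 2100 × 25.33/296.82 = 179.2 MJ.

180 MJ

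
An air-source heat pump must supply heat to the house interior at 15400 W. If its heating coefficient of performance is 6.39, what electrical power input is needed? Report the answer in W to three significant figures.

2410 W

Ẇ = Q̇_H/COP_HP = 15400/6.39 = 2410 W.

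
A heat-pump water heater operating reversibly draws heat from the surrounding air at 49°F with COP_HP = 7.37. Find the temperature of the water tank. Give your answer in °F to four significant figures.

128.9 °F

COP_HP = T_H/(T_H − T_C) rearranges to T_H = COP·T_C/(COP − 1).
With T_C = 282.59 K, T_H = 7.37 × 282.59/6.370 = 326.96 K.
Converting, 326.96 K = 128.85°F.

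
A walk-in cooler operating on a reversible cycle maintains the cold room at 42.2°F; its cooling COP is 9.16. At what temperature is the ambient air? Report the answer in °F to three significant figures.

COP_R = T_C/(T_H − T_C) gives T_H − T_C = T_C/COP.
With T_C = 278.82 K, T_H = 278.82 × (1 + 1/9.16) = 309.26 K.
Converting, 309.26 K = 96.99°F.

97.0 °F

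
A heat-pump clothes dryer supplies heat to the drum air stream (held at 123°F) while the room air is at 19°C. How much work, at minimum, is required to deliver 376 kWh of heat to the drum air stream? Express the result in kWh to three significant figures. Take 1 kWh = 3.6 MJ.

36.7 kWh

In absolute terms T_C = 292.15 K and T_H = 323.71 K, so ΔT = 31.56 K.
The reversible limit is COP_HP = T_H/ΔT = 10.26, so W_min = Q_H/COP = Q_H·ΔT/T_H.
W_min = 376.0 × 31.56/323.71 = 36.65 kWh.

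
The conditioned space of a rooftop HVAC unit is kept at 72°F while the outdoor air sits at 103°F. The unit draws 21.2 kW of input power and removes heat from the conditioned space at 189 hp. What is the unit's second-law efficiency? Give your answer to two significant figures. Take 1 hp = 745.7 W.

Converting, Q̇_C = 189.0 hp = 140.9 kW, so COP_actual = Q̇_C/Ẇ = 140.9/21.20 = 6.648.
In absolute terms T_C = 295.37 K and T_H = 312.59 K, so ΔT = 17.22 K.
COP_Carnot = T_C/ΔT = 295.37/17.22 = 17.15.
η_II = COP_actual/COP_Carnot = 6.648/17.15 = 0.3876.

0.39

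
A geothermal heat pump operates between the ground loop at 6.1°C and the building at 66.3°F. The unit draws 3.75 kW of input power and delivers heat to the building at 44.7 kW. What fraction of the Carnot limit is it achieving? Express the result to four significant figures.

0.5285

COP_actual = Q̇_H/Ẇ = 44.70/3.750 = 11.92.
In absolute terms T_C = 279.25 K and T_H = 292.21 K, so ΔT = 12.96 K.
COP_Carnot = T_H/ΔT = 292.21/12.96 = 22.55.
η_II = COP_actual/COP_Carnot = 11.92/22.55 = 0.5285.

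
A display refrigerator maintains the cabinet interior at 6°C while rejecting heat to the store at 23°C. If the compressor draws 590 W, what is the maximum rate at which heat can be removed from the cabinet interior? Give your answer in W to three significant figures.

9690 W

In absolute terms T_C = 279.15 K and T_H = 296.15 K, so ΔT = 17.00 K.
COP_Carnot = T_C/ΔT = 279.15/17.00 = 16.42.
Q̇_max = COP_Carnot × Ẇ = 16.42 × 590.0 W = 9688 W.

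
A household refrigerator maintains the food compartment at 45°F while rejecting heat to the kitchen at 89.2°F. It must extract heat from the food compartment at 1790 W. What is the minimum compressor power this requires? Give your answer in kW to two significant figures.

In absolute terms T_C = 280.37 K and T_H = 304.93 K, so ΔT = 24.56 K.
COP_Carnot = T_C/ΔT = 280.37/24.56 = 11.42.
Ẇ_min = Q̇/COP_Carnot = 1790/11.42 = 156.8 W = 0.1568 kW.

0.16 kW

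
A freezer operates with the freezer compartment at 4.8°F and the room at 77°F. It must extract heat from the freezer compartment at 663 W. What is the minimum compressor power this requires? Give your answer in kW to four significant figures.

0.1031 kW

In absolute terms T_C = 258.04 K and T_H = 298.15 K, so ΔT = 40.11 K.
COP_Carnot = T_C/ΔT = 258.04/40.11 = 6.433.
Ẇ_min = Q̇/COP_Carnot = 663.0/6.433 = 103.1 W = 0.1031 kW.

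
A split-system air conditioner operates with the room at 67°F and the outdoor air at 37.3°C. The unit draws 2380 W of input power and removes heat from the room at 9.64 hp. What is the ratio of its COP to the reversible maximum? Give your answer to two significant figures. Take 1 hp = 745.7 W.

Converting, Q̇_C = 9.640 hp = 7189 W, so COP_actual = Q̇_C/Ẇ = 7189/2380 = 3.020.
In absolute terms T_C = 292.59 K and T_H = 310.45 K, so ΔT = 17.86 K.
COP_Carnot = T_C/ΔT = 292.59/17.86 = 16.39.
η_II = COP_actual/COP_Carnot = 3.020/16.39 = 0.1843.

0.18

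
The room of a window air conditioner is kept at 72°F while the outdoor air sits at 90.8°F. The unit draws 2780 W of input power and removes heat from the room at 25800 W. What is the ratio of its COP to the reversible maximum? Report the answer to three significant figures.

0.328

COP_actual = Q̇_C/Ẇ = 25800/2780 = 9.281.
In absolute terms T_C = 295.37 K and T_H = 305.82 K, so ΔT = 10.44 K.
COP_Carnot = T_C/ΔT = 295.37/10.44 = 28.28.
η_II = COP_actual/COP_Carnot = 9.281/28.28 = 0.3282.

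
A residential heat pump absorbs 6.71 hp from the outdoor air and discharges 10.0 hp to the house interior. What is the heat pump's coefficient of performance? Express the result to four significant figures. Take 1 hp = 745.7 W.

The first law gives Q̇_H = Q̇_C + Ẇ, so the three rates are Q̇_C = 6.710, Q̇_H = 10.00, Ẇ = 3.290 hp.
COP_HP = Q̇_H/Ẇ = 10.00/3.290 = 3.040.

3.040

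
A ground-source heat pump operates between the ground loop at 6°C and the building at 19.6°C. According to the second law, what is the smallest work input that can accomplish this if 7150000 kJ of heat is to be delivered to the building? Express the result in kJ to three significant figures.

In absolute terms T_C = 279.15 K and T_H = 292.75 K, so ΔT = 13.60 K.
The reversible limit is COP_HP = T_H/ΔT = 21.53, so W_min = Q_H/COP = Q_H·ΔT/T_H.
W_min = 7150000 × 13.60/292.75 = 332200 kJ.

332000 kJ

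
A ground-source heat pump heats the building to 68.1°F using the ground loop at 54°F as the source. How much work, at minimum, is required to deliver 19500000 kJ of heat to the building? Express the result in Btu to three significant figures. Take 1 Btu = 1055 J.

In absolute terms T_C = 285.37 K and T_H = 293.21 K, so ΔT = 7.833 K.
The reversible limit is COP_HP = T_H/ΔT = 37.43, so W_min = Q_H/COP = Q_H·ΔT/T_H.
W_min = 19500000 × 7.833/293.21 = 521000 kJ = 493800 Btu.

494000 Btu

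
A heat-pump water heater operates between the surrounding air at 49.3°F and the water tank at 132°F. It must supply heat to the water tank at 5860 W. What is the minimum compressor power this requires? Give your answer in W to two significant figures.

In absolute terms T_C = 282.76 K and T_H = 328.71 K, so ΔT = 45.94 K.
COP_Carnot = T_H/ΔT = 328.71/45.94 = 7.154.
Ẇ_min = Q̇/COP_Carnot = 5860/7.154 = 819.1 W.

820 W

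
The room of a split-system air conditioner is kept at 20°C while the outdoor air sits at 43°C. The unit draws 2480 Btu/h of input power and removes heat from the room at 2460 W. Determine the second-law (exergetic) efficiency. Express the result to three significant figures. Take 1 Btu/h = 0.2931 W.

0.266

Converting, Q̇_C = 2460 W = 8393 Btu/h, so COP_actual = Q̇_C/Ẇ = 8393/2480 = 3.384.
In absolute terms T_C = 293.15 K and T_H = 316.15 K, so ΔT = 23.00 K.
COP_Carnot = T_C/ΔT = 293.15/23.00 = 12.75.
η_II = COP_actual/COP_Carnot = 3.384/12.75 = 0.2655.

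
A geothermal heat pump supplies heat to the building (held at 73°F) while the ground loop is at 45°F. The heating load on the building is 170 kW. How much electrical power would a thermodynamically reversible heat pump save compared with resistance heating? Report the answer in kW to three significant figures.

161 kW

In absolute terms T_C = 280.37 K and T_H = 295.93 K, so ΔT = 15.56 K.
COP_Carnot = T_H/ΔT = 295.93/15.56 = 19.02.
Resistance heating needs Ẇ_res = Q̇_H = 170.0 kW; the reversible heat pump needs only Ẇ_hp = Q̇_H/COP = 8.936 kW.
Saving = 170.0 − 8.936 = 161.1 kW.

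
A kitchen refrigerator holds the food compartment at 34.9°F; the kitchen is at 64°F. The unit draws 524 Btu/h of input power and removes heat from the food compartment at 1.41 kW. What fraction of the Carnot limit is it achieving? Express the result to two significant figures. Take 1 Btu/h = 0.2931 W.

Converting, Q̇_C = 1.410 kW = 4811 Btu/h, so COP_actual = Q̇_C/Ẇ = 4811/524.0 = 9.181.
In absolute terms T_C = 274.76 K and T_H = 290.93 K, so ΔT = 16.17 K.
COP_Carnot = T_C/ΔT = 274.76/16.17 = 17.00.
η_II = COP_actual/COP_Carnot = 9.181/17.00 = 0.5402.

0.54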